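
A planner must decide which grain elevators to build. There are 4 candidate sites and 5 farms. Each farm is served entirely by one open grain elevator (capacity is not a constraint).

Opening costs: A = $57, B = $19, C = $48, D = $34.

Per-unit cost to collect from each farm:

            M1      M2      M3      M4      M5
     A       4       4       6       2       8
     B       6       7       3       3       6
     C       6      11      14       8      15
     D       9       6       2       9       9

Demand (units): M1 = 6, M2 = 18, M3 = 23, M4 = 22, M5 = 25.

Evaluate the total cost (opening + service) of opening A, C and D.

Each farm is assigned to its cheapest site among the open ones.
{A, C, D}: M1→A 4·6=24, M2→A 4·18=72, M3→D 2·23=46, M4→A 2·22=44, M5→A 8·25=200. Service 386; fixed 139; total 525.

Total cost: 525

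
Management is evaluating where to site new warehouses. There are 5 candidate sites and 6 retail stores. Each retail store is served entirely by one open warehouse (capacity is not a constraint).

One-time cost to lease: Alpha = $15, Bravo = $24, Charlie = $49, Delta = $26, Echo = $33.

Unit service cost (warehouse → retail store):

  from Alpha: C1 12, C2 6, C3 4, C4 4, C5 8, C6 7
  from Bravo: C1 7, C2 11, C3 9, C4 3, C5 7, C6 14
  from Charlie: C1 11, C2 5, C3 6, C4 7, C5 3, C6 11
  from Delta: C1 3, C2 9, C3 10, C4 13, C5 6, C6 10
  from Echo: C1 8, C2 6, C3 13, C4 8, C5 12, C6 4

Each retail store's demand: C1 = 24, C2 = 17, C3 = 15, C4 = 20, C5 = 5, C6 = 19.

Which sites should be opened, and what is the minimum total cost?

Open Alpha, Delta and Echo; minimum total cost 494.

For any fixed open set, each retail store goes to its cheapest open site; total = fixed + service.
{Alpha, Delta, Echo}: C1→Delta 3·24=72, C2→Alpha 6·17=102, C3→Alpha 4·15=60, C4→Alpha 4·20=80, C5→Delta 6·5=30, C6→Echo 4·19=76. Service 420; fixed 74; total 494.
{Alpha, Bravo, Delta, Echo}: service 400 + fixed 98 = 498
{Alpha, Charlie, Delta, Echo}: service 388 + fixed 123 = 511
{Alpha, Bravo, Charlie, Delta, Echo}: service 368 + fixed 147 = 515
No other subset beats 494.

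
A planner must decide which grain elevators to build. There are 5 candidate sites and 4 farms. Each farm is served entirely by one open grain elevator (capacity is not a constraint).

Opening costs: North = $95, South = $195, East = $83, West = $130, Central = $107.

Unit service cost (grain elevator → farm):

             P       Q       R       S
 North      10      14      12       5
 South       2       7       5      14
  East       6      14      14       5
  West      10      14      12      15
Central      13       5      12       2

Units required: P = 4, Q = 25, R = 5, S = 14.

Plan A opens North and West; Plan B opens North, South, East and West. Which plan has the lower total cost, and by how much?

Plan A is cheaper by 36.

Plan A: {North, West}: P→North 10·4=40, Q→North 14·25=350, R→North 12·5=60, S→North 5·14=70. Service 520; fixed 225; total 745.
Plan B: {North, South, East, West}: P→South 2·4=8, Q→South 7·25=175, R→South 5·5=25, S→North 5·14=70. Service 278; fixed 503; total 781.
Difference: |745 − 781| = 36.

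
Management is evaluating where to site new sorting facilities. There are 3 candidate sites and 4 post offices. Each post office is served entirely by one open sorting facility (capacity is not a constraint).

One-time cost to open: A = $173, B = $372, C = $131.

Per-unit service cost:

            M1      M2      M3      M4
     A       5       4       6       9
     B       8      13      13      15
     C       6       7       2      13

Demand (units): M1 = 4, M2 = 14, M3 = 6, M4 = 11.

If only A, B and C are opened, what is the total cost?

Total cost: 863

Each post office is assigned to its cheapest site among the open ones.
{A, B, C}: M1→A 5·4=20, M2→A 4·14=56, M3→C 2·6=12, M4→A 9·11=99. Service 187; fixed 676; total 863.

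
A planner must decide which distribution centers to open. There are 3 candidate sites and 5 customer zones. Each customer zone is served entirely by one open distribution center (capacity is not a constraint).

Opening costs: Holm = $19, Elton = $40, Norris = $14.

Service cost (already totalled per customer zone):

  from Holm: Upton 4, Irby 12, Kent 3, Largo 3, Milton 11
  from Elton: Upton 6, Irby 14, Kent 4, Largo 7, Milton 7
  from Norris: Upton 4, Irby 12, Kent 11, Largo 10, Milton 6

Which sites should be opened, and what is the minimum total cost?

Open Holm only; minimum total cost 52.

For any fixed open set, each customer zone goes to its cheapest open site; total = fixed + service.
{Holm}: Upton→Holm 4, Irby→Holm 12, Kent→Holm 3, Largo→Holm 3, Milton→Holm 11. Service 33; fixed 19; total 52.
{Norris}: service 43 + fixed 14 = 57
{Holm, Norris}: service 28 + fixed 33 = 61
{Holm, Elton, Norris}: service 28 + fixed 73 = 101
No other subset beats 52.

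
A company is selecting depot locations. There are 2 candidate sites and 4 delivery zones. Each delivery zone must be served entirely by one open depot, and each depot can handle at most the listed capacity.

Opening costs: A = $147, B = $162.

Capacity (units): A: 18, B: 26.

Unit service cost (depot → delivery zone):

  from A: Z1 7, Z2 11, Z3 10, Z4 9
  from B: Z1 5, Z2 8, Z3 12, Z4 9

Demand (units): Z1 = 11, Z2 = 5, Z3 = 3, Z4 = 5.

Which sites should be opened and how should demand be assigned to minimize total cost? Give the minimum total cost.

Open {B}: Z1→B 5·11=55, Z2→B 8·5=40, Z3→B 12·3=36, Z4→B 9·5=45.
Loads: B carries 24/26. Service 176; fixed 162; total 338.
Next best feasible plan costs 479.

Minimum total cost: 338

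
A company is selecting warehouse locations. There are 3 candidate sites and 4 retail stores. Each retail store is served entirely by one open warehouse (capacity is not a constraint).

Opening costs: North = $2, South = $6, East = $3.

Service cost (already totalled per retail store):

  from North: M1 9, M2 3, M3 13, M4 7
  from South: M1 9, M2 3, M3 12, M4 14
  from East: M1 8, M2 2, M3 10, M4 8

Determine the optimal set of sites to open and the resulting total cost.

For any fixed open set, each retail store goes to its cheapest open site; total = fixed + service.
{East}: M1→East 8, M2→East 2, M3→East 10, M4→East 8. Service 28; fixed 3; total 31.
{North, East}: M1→East 8, M2→East 2, M3→East 10, M4→North 7. Service 27; fixed 5; total 32.
{North}: service 32 + fixed 2 = 34
{North, South, East}: service 27 + fixed 11 = 38
(All 7 nonempty subsets were checked; East only is lowest.)

Open East only; minimum total cost 31.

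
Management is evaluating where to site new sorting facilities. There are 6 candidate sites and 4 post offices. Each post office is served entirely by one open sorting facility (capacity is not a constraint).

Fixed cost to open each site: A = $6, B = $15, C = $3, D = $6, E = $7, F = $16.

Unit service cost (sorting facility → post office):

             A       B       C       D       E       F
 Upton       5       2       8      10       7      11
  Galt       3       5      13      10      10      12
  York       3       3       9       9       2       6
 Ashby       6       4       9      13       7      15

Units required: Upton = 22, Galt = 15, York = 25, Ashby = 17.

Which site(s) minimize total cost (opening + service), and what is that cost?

Open A, B and E; minimum total cost 235.

For any fixed open set, each post office goes to its cheapest open site; total = fixed + service.
{A, B, E}: Upton→B 2·22=44, Galt→A 3·15=45, York→E 2·25=50, Ashby→B 4·17=68. Service 207; fixed 28; total 235.
{A, B, C, E}: service 207 + fixed 31 = 238
{A, B, D, E}: Upton→B 2·22=44, Galt→A 3·15=45, York→E 2·25=50, Ashby→B 4·17=68. Service 207; fixed 34; total 241.
{A, B, C, D, E, F}: service 207 + fixed 53 = 260
No other subset beats 235.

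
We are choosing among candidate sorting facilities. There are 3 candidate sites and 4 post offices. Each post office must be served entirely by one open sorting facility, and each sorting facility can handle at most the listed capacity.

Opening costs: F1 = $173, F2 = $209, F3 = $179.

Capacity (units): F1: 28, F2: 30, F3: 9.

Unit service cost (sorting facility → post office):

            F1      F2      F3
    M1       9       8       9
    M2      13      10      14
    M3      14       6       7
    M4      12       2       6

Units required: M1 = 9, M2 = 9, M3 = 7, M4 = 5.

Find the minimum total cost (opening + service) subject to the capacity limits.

Open {F2}: M1→F2 8·9=72, M2→F2 10·9=90, M3→F2 6·7=42, M4→F2 2·5=10.
Loads: F2 carries 30/30. Service 214; fixed 209; total 423.
Next best feasible plan costs 596.

Minimum total cost: 423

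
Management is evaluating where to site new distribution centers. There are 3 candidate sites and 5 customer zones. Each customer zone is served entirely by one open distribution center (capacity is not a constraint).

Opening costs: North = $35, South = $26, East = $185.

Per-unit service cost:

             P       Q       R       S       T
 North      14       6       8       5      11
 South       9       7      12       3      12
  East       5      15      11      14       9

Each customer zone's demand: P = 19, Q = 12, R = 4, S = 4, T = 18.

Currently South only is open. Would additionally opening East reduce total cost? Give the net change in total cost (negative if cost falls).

Current service cost with {South}: 531.
Adding East: each customer zone re-picks its cheapest; new service cost 397, saving 134.
Extra fixed cost: 185. Net change = 185 − 134 = 51.
(Totals: 557 → 608.)

No — net change +51 (cost rises by 51).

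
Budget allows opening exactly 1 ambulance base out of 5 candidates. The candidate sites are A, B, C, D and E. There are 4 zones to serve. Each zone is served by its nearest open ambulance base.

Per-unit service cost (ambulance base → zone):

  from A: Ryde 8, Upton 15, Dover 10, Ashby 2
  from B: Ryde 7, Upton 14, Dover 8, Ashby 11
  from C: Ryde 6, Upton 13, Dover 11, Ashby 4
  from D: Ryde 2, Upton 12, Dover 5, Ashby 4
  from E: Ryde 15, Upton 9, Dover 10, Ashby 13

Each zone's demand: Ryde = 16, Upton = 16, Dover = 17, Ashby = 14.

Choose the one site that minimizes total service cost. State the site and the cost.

Choose D only; total service cost 365.

With exactly 1 open, each zone uses its cheapest among the chosen.
{D}: Ryde→D 2·16=32, Upton→D 12·16=192, Dover→D 5·17=85, Ashby→D 4·14=56. Service cost 365.
{C}: service cost 547
{A}: service cost 566
Among all 5 size-1 choices, {D} is lowest.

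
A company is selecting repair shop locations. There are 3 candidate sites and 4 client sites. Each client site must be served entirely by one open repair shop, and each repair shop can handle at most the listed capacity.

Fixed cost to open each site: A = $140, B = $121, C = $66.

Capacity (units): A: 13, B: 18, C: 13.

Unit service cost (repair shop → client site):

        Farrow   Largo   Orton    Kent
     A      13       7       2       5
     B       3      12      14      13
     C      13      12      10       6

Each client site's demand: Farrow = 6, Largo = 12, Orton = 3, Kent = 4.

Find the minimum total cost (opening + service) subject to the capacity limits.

Open {B, C}: Farrow→B 3·6=18, Largo→B 12·12=144, Orton→C 10·3=30, Kent→C 6·4=24.
Loads: B carries 18/18, C carries 7/13. Service 216; fixed 187; total 403.
Next best feasible plan costs 422.

Minimum total cost: 403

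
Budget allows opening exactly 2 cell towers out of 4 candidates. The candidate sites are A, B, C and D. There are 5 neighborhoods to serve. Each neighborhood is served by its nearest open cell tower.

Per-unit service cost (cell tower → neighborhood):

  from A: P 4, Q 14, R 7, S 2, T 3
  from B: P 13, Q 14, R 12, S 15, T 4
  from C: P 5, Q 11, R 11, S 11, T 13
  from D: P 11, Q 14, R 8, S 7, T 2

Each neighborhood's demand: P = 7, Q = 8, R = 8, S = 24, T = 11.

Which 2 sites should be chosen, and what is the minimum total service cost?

With exactly 2 open, each neighborhood uses its cheapest among the chosen.
{A, C}: P→A 4·7=28, Q→C 11·8=88, R→A 7·8=56, S→A 2·24=48, T→A 3·11=33. Service cost 253.
{A, D}: service cost 266
{A, B}: service cost 277
Among all 6 size-2 choices, {A, C} is lowest.

Choose A and C; total service cost 253.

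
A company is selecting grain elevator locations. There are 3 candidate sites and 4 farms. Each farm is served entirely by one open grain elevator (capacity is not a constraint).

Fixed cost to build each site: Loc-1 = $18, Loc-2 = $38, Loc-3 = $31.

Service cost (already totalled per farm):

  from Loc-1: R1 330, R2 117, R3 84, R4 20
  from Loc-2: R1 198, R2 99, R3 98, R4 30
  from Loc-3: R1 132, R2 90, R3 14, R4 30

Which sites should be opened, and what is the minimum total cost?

Open Loc-3 only; minimum total cost 297.

For any fixed open set, each farm goes to its cheapest open site; total = fixed + service.
{Loc-3}: R1→Loc-3 132, R2→Loc-3 90, R3→Loc-3 14, R4→Loc-3 30. Service 266; fixed 31; total 297.
{Loc-1, Loc-3}: R1→Loc-3 132, R2→Loc-3 90, R3→Loc-3 14, R4→Loc-1 20. Service 256; fixed 49; total 305.
{Loc-2, Loc-3}: service 266 + fixed 69 = 335
{Loc-1, Loc-2, Loc-3}: R1→Loc-3 132, R2→Loc-3 90, R3→Loc-3 14, R4→Loc-1 20. Service 256; fixed 87; total 343.
No other subset beats 297.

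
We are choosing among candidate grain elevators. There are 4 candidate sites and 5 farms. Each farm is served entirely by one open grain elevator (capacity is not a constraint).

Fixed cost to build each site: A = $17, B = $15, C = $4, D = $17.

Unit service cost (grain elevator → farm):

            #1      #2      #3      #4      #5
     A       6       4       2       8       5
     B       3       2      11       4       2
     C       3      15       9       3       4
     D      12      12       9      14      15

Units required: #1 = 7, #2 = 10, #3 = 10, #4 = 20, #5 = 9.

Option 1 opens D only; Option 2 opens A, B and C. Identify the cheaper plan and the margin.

Option 2 is cheaper by 551.

Option 1: {D}: #1→D 12·7=84, #2→D 12·10=120, #3→D 9·10=90, #4→D 14·20=280, #5→D 15·9=135. Service 709; fixed 17; total 726.
Option 2: {A, B, C}: #1→B 3·7=21, #2→B 2·10=20, #3→A 2·10=20, #4→C 3·20=60, #5→B 2·9=18. Service 139; fixed 36; total 175.
Difference: |726 − 175| = 551.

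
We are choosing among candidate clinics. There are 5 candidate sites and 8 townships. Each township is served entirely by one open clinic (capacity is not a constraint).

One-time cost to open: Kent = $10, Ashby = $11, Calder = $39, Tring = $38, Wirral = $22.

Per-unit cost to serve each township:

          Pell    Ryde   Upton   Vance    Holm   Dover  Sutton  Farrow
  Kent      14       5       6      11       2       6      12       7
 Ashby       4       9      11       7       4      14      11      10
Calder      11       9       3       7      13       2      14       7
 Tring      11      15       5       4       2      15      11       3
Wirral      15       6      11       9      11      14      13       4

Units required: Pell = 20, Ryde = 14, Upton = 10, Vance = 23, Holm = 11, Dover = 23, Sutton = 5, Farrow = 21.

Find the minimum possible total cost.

For any fixed open set, each township goes to its cheapest open site; total = fixed + service.
{Kent, Ashby, Calder, Tring}: Pell→Ashby 4·20=80, Ryde→Kent 5·14=70, Upton→Calder 3·10=30, Vance→Tring 4·23=92, Holm→Kent 2·11=22, Dover→Calder 2·23=46, Sutton→Ashby 11·5=55, Farrow→Tring 3·21=63. Service 458; fixed 98; total 556.
{Kent, Ashby, Calder, Tring, Wirral}: Pell→Ashby 4·20=80, Ryde→Kent 5·14=70, Upton→Calder 3·10=30, Vance→Tring 4·23=92, Holm→Kent 2·11=22, Dover→Calder 2·23=46, Sutton→Ashby 11·5=55, Farrow→Tring 3·21=63. Service 458; fixed 120; total 578.
{Ashby, Calder, Tring, Wirral}: service 472 + fixed 110 = 582
{Kent}: service 1030 + fixed 10 = 1040
No other subset beats 556.

Minimum total cost: 556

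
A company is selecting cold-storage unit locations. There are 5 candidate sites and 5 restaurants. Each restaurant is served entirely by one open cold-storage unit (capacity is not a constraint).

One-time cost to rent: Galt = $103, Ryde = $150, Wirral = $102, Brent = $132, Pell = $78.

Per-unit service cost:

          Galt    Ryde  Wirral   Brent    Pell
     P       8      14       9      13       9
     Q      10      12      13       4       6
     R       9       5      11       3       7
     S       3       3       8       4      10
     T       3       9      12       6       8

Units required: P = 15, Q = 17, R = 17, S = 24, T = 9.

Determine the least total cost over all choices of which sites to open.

Minimum total cost: 573

For any fixed open set, each restaurant goes to its cheapest open site; total = fixed + service.
{Galt, Brent}: P→Galt 8·15=120, Q→Brent 4·17=68, R→Brent 3·17=51, S→Galt 3·24=72, T→Galt 3·9=27. Service 338; fixed 235; total 573.
{Brent}: service 464 + fixed 132 = 596
{Brent, Pell}: service 404 + fixed 210 = 614
{Galt, Ryde, Wirral, Brent, Pell}: service 338 + fixed 565 = 903
No other subset beats 573.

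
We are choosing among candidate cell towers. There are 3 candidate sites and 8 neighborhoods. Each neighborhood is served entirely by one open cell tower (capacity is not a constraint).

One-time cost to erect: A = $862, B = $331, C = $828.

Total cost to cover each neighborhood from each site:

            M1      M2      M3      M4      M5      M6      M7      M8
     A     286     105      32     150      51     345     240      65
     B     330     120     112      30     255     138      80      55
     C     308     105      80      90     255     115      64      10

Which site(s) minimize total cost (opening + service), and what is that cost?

For any fixed open set, each neighborhood goes to its cheapest open site; total = fixed + service.
{B}: M1→B 330, M2→B 120, M3→B 112, M4→B 30, M5→B 255, M6→B 138, M7→B 80, M8→B 55. Service 1120; fixed 331; total 1451.
{C}: service 1027 + fixed 828 = 1855
{A, B}: M1→A 286, M2→A 105, M3→A 32, M4→B 30, M5→A 51, M6→B 138, M7→B 80, M8→B 55. Service 777; fixed 1193; total 1970.
{A, B, C}: service 693 + fixed 2021 = 2714
No other subset beats 1451.

Open B only; minimum total cost 1451.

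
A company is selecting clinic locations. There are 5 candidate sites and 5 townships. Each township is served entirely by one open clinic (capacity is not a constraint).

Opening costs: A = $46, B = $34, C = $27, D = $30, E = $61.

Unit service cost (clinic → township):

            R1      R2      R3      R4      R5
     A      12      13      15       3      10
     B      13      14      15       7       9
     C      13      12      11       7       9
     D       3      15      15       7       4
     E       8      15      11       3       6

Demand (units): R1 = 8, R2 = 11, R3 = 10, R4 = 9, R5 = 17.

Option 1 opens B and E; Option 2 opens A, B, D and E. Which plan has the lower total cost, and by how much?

Option 1: {B, E}: R1→E 8·8=64, R2→B 14·11=154, R3→E 11·10=110, R4→E 3·9=27, R5→E 6·17=102. Service 457; fixed 95; total 552.
Option 2: {A, B, D, E}: R1→D 3·8=24, R2→A 13·11=143, R3→E 11·10=110, R4→A 3·9=27, R5→D 4·17=68. Service 372; fixed 171; total 543.
Difference: |552 − 543| = 9.

Option 2 is cheaper by 9.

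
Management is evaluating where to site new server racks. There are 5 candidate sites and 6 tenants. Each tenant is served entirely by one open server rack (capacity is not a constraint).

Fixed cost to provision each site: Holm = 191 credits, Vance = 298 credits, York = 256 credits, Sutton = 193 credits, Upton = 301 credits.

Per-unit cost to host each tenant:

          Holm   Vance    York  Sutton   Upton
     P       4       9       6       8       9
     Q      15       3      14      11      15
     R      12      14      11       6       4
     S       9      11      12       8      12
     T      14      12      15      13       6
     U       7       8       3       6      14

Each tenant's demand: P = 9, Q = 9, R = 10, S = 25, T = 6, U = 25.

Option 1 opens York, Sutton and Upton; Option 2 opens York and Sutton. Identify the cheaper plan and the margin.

Option 1: {York, Sutton, Upton}: P→York 6·9=54, Q→Sutton 11·9=99, R→Upton 4·10=40, S→Sutton 8·25=200, T→Upton 6·6=36, U→York 3·25=75. Service 504; fixed 750; total 1254.
Option 2: {York, Sutton}: P→York 6·9=54, Q→Sutton 11·9=99, R→Sutton 6·10=60, S→Sutton 8·25=200, T→Sutton 13·6=78, U→York 3·25=75. Service 566; fixed 449; total 1015.
Difference: |1254 − 1015| = 239.

Option 2 is cheaper by 239.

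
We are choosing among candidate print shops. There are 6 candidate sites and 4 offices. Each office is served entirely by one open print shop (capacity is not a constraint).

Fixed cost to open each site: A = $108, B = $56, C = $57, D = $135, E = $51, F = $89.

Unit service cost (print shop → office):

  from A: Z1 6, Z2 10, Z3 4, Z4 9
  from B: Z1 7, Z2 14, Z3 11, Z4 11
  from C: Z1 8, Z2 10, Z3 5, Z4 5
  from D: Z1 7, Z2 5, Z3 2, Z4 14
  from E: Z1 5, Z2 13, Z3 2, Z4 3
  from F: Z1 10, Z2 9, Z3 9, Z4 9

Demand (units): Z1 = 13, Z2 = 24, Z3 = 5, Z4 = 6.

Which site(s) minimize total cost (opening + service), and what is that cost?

For any fixed open set, each office goes to its cheapest open site; total = fixed + service.
{D, E}: Z1→E 5·13=65, Z2→D 5·24=120, Z3→D 2·5=10, Z4→E 3·6=18. Service 213; fixed 186; total 399.
{D}: service 305 + fixed 135 = 440
{C, E}: service 333 + fixed 108 = 441
{A, B, C, D, E, F}: Z1→E 5·13=65, Z2→D 5·24=120, Z3→D 2·5=10, Z4→E 3·6=18. Service 213; fixed 496; total 709.
No other subset beats 399.

Open D and E; minimum total cost 399.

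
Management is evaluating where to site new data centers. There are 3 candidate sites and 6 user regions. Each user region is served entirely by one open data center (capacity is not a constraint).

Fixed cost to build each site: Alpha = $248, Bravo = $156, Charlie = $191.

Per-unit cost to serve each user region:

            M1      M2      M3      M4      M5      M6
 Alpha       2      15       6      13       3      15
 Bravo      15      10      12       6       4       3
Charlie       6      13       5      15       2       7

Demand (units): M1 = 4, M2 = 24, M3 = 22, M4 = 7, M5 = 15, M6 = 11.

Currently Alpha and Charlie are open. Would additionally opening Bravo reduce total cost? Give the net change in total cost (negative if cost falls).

Current service cost with {Alpha, Charlie}: 628.
Adding Bravo: each user region re-picks its cheapest; new service cost 463, saving 165.
Extra fixed cost: 156. Net change = 156 − 165 = -9.
(Totals: 1067 → 1058.)

Yes — net change −9 (cost falls by 9).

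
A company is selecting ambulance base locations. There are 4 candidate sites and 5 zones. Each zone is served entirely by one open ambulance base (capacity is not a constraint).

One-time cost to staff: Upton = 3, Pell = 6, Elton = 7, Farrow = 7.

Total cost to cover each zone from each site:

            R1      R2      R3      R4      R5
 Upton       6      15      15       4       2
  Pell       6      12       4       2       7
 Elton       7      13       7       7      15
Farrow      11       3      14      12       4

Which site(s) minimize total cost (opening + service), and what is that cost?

Open Pell and Farrow; minimum total cost 32.

For any fixed open set, each zone goes to its cheapest open site; total = fixed + service.
{Pell, Farrow}: R1→Pell 6, R2→Farrow 3, R3→Pell 4, R4→Pell 2, R5→Farrow 4. Service 19; fixed 13; total 32.
{Upton, Pell, Farrow}: service 17 + fixed 16 = 33
{Upton, Pell}: R1→Upton 6, R2→Pell 12, R3→Pell 4, R4→Pell 2, R5→Upton 2. Service 26; fixed 9; total 35.
{Upton, Pell, Elton, Farrow}: service 17 + fixed 23 = 40
No other subset beats 32.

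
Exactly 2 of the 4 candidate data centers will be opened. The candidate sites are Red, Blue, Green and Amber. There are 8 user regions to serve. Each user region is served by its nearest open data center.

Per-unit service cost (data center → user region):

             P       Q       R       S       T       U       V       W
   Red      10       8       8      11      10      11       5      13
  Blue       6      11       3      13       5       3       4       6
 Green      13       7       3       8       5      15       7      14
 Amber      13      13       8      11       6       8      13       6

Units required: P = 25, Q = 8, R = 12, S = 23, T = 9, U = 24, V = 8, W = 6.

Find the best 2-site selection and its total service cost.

With exactly 2 open, each user region uses its cheapest among the chosen.
{Blue, Green}: P→Blue 6·25=150, Q→Green 7·8=56, R→Blue 3·12=36, S→Green 8·23=184, T→Blue 5·9=45, U→Blue 3·24=72, V→Blue 4·8=32, W→Blue 6·6=36. Service cost 611.
{Red, Blue}: service cost 688
{Blue, Amber}: service cost 712
Among all 6 size-2 choices, {Blue, Green} is lowest.

Choose Blue and Green; total service cost 611.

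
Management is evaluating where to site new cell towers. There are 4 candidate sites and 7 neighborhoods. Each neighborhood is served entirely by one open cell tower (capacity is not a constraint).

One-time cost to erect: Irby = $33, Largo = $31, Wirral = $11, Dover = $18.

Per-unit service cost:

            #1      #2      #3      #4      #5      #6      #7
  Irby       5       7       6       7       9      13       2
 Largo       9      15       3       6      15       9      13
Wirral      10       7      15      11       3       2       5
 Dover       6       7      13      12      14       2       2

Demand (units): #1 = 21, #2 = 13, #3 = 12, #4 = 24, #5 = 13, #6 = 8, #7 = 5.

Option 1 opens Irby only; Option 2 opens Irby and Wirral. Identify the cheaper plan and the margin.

Option 1: {Irby}: #1→Irby 5·21=105, #2→Irby 7·13=91, #3→Irby 6·12=72, #4→Irby 7·24=168, #5→Irby 9·13=117, #6→Irby 13·8=104, #7→Irby 2·5=10. Service 667; fixed 33; total 700.
Option 2: {Irby, Wirral}: #1→Irby 5·21=105, #2→Irby 7·13=91, #3→Irby 6·12=72, #4→Irby 7·24=168, #5→Wirral 3·13=39, #6→Wirral 2·8=16, #7→Irby 2·5=10. Service 501; fixed 44; total 545.
Difference: |700 − 545| = 155.

Option 2 is cheaper by 155.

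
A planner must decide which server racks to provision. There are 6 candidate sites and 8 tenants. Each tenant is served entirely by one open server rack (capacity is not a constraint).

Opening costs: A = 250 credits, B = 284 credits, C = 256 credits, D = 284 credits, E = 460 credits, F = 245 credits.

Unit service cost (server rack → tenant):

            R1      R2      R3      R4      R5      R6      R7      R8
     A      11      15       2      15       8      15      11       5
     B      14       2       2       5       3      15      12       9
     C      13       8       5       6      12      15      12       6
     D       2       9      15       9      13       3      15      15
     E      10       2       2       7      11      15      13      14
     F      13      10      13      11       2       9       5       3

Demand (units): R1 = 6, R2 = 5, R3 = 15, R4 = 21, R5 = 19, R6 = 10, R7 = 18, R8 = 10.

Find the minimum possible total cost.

For any fixed open set, each tenant goes to its cheapest open site; total = fixed + service.
{B, F}: R1→F 13·6=78, R2→B 2·5=10, R3→B 2·15=30, R4→B 5·21=105, R5→F 2·19=38, R6→F 9·10=90, R7→F 5·18=90, R8→F 3·10=30. Service 471; fixed 529; total 1000.
{B}: service 742 + fixed 284 = 1026
{F}: service 802 + fixed 245 = 1047
{A, B, C, D, E, F}: service 345 + fixed 1779 = 2124
No other subset beats 1000.

Minimum total cost: 1000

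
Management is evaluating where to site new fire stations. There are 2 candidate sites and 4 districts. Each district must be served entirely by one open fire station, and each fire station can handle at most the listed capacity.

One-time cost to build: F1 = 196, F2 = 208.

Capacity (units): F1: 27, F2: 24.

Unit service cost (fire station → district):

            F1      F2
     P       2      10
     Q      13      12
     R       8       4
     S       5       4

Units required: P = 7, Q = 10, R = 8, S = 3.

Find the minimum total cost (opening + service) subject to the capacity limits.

Open {F1, F2}: P→F1 2·7=14, Q→F2 12·10=120, R→F2 4·8=32, S→F2 4·3=12.
Loads: F1 carries 7/27, F2 carries 21/24. Service 178; fixed 404; total 582.
Next best feasible plan costs 585.

Minimum total cost: 582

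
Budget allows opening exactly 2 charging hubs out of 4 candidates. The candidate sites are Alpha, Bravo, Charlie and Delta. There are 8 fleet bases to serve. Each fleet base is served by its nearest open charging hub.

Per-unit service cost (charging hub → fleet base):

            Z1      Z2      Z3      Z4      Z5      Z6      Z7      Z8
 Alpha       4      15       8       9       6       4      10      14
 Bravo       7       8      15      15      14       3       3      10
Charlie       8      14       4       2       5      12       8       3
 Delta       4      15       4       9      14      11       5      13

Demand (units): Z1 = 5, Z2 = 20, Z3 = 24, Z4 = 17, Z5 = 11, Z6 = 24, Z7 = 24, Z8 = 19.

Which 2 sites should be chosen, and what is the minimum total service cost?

Choose Bravo and Charlie; total service cost 581.

With exactly 2 open, each fleet base uses its cheapest among the chosen.
{Bravo, Charlie}: Z1→Bravo 7·5=35, Z2→Bravo 8·20=160, Z3→Charlie 4·24=96, Z4→Charlie 2·17=34, Z5→Charlie 5·11=55, Z6→Bravo 3·24=72, Z7→Bravo 3·24=72, Z8→Charlie 3·19=57. Service cost 581.
{Alpha, Charlie}: service cost 830
{Bravo, Delta}: service cost 917
Among all 6 size-2 choices, {Bravo, Charlie} is lowest.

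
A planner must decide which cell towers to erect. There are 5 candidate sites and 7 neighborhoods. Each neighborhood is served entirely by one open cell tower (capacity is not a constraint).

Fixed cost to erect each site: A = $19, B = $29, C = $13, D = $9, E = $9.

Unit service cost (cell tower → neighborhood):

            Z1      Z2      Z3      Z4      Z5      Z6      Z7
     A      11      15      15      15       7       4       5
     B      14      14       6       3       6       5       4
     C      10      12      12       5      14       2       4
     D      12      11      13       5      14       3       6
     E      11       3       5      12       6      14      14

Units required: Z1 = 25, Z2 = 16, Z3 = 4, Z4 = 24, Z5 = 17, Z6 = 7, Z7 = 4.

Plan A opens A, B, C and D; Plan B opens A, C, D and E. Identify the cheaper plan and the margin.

Plan A: {A, B, C, D}: Z1→C 10·25=250, Z2→D 11·16=176, Z3→B 6·4=24, Z4→B 3·24=72, Z5→B 6·17=102, Z6→C 2·7=14, Z7→B 4·4=16. Service 654; fixed 70; total 724.
Plan B: {A, C, D, E}: Z1→C 10·25=250, Z2→E 3·16=48, Z3→E 5·4=20, Z4→C 5·24=120, Z5→E 6·17=102, Z6→C 2·7=14, Z7→C 4·4=16. Service 570; fixed 50; total 620.
Difference: |724 − 620| = 104.

Plan B is cheaper by 104.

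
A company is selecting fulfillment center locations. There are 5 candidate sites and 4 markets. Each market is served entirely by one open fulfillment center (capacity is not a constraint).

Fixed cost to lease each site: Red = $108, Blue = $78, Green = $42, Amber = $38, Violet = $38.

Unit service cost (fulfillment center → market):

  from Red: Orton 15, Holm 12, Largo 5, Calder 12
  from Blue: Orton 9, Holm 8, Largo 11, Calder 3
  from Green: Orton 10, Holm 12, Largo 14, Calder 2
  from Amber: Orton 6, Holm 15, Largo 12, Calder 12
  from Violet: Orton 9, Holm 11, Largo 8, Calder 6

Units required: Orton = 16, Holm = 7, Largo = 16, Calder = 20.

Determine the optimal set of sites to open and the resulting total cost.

For any fixed open set, each market goes to its cheapest open site; total = fixed + service.
{Green, Amber, Violet}: Orton→Amber 6·16=96, Holm→Violet 11·7=77, Largo→Violet 8·16=128, Calder→Green 2·20=40. Service 341; fixed 118; total 459.
{Green, Violet}: service 389 + fixed 80 = 469
{Red, Green, Amber}: service 300 + fixed 188 = 488
{Red, Blue, Green, Amber, Violet}: service 272 + fixed 304 = 576
No other subset beats 459.

Open Green, Amber and Violet; minimum total cost 459.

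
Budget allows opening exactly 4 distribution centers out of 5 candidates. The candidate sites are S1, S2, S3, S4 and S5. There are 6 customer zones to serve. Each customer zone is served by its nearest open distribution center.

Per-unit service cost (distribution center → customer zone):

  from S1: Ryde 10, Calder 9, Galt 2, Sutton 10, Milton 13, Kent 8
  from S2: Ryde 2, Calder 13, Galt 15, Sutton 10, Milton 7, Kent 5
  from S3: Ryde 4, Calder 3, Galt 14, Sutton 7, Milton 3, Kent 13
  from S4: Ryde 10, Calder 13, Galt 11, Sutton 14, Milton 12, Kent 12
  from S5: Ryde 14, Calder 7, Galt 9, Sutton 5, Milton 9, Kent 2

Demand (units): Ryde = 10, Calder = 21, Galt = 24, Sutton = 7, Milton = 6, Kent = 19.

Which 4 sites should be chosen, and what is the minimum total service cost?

With exactly 4 open, each customer zone uses its cheapest among the chosen.
{S1, S2, S3, S5}: Ryde→S2 2·10=20, Calder→S3 3·21=63, Galt→S1 2·24=48, Sutton→S5 5·7=35, Milton→S3 3·6=18, Kent→S5 2·19=38. Service cost 222.
{S1, S3, S4, S5}: service cost 242
{S1, S2, S3, S4}: service cost 293
Among all 5 size-4 choices, {S1, S2, S3, S5} is lowest.

Choose S1, S2, S3 and S5; total service cost 222.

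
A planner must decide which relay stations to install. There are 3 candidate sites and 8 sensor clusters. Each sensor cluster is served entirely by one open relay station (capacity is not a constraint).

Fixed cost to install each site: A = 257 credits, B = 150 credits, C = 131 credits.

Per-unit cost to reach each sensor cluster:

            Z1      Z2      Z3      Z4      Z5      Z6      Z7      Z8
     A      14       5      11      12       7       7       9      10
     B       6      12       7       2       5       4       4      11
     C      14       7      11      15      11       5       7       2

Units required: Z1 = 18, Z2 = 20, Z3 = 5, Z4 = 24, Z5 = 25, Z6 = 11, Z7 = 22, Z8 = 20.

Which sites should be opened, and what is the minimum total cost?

Open B and C; minimum total cost 909.

For any fixed open set, each sensor cluster goes to its cheapest open site; total = fixed + service.
{B, C}: Z1→B 6·18=108, Z2→C 7·20=140, Z3→B 7·5=35, Z4→B 2·24=48, Z5→B 5·25=125, Z6→B 4·11=44, Z7→B 4·22=88, Z8→C 2·20=40. Service 628; fixed 281; total 909.
{B}: service 908 + fixed 150 = 1058
{A, B, C}: Z1→B 6·18=108, Z2→A 5·20=100, Z3→B 7·5=35, Z4→B 2·24=48, Z5→B 5·25=125, Z6→B 4·11=44, Z7→B 4·22=88, Z8→C 2·20=40. Service 588; fixed 538; total 1126.
{C}: service 1331 + fixed 131 = 1462
No other subset beats 909.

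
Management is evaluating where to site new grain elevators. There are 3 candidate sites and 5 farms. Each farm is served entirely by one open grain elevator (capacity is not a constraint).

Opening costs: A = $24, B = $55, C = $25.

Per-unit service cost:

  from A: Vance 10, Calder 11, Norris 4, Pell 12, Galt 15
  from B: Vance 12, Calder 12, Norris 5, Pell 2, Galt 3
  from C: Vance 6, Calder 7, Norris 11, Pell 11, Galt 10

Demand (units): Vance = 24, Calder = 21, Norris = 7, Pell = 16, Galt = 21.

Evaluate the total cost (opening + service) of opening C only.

Total cost: 779

Each farm is assigned to its cheapest site among the open ones.
{C}: Vance→C 6·24=144, Calder→C 7·21=147, Norris→C 11·7=77, Pell→C 11·16=176, Galt→C 10·21=210. Service 754; fixed 25; total 779.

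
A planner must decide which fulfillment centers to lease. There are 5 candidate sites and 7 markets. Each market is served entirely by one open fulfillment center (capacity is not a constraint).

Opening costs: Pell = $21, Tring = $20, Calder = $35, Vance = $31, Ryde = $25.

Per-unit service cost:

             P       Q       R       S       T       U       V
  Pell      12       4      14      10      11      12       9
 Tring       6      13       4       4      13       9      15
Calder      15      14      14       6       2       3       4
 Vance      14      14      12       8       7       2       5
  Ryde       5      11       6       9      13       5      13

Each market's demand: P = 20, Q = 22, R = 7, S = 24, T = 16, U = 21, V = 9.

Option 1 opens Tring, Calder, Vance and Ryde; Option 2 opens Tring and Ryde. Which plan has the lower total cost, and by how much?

Option 1 is cheaper by 254.

Option 1: {Tring, Calder, Vance, Ryde}: P→Ryde 5·20=100, Q→Ryde 11·22=242, R→Tring 4·7=28, S→Tring 4·24=96, T→Calder 2·16=32, U→Vance 2·21=42, V→Calder 4·9=36. Service 576; fixed 111; total 687.
Option 2: {Tring, Ryde}: P→Ryde 5·20=100, Q→Ryde 11·22=242, R→Tring 4·7=28, S→Tring 4·24=96, T→Tring 13·16=208, U→Ryde 5·21=105, V→Ryde 13·9=117. Service 896; fixed 45; total 941.
Difference: |687 − 941| = 254.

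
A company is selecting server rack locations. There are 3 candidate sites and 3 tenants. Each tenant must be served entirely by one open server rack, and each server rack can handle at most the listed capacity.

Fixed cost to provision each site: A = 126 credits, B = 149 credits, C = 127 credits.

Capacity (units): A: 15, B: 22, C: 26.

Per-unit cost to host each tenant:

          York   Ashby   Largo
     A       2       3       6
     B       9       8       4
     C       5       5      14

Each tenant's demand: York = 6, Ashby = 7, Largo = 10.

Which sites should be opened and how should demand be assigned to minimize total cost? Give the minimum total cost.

Minimum total cost: 332

Open {C}: York→C 5·6=30, Ashby→C 5·7=35, Largo→C 14·10=140.
Loads: C carries 23/26. Service 205; fixed 127; total 332.
Next best feasible plan costs 348.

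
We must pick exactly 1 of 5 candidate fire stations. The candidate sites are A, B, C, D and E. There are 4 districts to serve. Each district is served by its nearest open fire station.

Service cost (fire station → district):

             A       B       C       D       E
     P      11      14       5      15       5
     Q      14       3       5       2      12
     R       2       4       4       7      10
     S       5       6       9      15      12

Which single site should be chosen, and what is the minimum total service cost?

With exactly 1 open, each district uses its cheapest among the chosen.
{C}: P→C 5, Q→C 5, R→C 4, S→C 9. Service cost 23.
{B}: service cost 27
{A}: service cost 32
Among all 5 size-1 choices, {C} is lowest.

Choose C only; total service cost 23.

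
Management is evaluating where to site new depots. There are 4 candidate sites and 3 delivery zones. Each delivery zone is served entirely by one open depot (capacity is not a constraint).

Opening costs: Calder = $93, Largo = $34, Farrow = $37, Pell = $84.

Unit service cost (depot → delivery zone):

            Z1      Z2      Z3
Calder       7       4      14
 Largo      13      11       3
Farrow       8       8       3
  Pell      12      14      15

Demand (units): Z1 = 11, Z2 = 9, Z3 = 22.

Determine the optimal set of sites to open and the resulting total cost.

Open Farrow only; minimum total cost 263.

For any fixed open set, each delivery zone goes to its cheapest open site; total = fixed + service.
{Farrow}: Z1→Farrow 8·11=88, Z2→Farrow 8·9=72, Z3→Farrow 3·22=66. Service 226; fixed 37; total 263.
{Largo, Farrow}: service 226 + fixed 71 = 297
{Calder, Largo}: service 179 + fixed 127 = 306
{Calder, Largo, Farrow, Pell}: service 179 + fixed 248 = 427
No other subset beats 263.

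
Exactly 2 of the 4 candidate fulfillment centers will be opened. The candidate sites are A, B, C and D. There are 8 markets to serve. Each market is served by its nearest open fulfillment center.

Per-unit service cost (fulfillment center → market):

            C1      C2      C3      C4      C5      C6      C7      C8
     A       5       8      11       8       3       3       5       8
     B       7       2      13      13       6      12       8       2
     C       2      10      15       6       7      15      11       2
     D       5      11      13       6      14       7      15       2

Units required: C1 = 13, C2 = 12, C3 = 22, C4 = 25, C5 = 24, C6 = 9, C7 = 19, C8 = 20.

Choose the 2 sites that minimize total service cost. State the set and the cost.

With exactly 2 open, each market uses its cheapest among the chosen.
{A, C}: C1→C 2·13=26, C2→A 8·12=96, C3→A 11·22=242, C4→C 6·25=150, C5→A 3·24=72, C6→A 3·9=27, C7→A 5·19=95, C8→C 2·20=40. Service cost 748.
{A, B}: service cost 765
{A, D}: service cost 787
Among all 6 size-2 choices, {A, C} is lowest.

Choose A and C; total service cost 748.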